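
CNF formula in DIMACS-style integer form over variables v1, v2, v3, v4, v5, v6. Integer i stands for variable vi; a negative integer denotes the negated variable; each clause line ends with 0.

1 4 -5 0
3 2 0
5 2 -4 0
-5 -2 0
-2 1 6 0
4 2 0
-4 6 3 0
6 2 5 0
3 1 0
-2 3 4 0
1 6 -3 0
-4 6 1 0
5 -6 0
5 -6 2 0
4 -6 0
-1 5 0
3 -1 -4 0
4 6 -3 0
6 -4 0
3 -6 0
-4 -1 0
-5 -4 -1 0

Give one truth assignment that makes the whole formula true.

Branch on v1: take v1 = False.
  then v3 is forced to True.
  then v6 is forced to True.
  then v5 is forced to True.
  then v4 is forced to True.
  then v2 is forced to False.
Every clause has at least one true literal under this assignment.

v1=False, v2=False, v3=True, v4=True, v5=True, v6=True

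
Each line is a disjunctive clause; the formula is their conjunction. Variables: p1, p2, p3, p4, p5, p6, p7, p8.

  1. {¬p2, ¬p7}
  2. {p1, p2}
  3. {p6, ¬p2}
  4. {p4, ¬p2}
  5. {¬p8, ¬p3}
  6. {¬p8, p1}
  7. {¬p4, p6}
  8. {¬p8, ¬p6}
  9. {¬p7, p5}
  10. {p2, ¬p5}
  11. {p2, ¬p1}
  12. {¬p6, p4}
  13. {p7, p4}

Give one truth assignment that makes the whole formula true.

p1 = False  p2 = True  p3 = False  p4 = True  p5 = True  p6 = True  p7 = False  p8 = False

Check each clause:
  1. {¬p7, ¬p2} — ¬p7 is true.
  2. {p1, p2} — p2 is true.
  3. {¬p2, p6} — p6 is true.
  4. {p4, ¬p2} — p4 is true.
  5. {¬p3, ¬p8} — ¬p8 is true.
  6. {¬p8, p1} — ¬p8 is true.
  7. {p6, ¬p4} — p6 is true.
  8. {¬p8, ¬p6} — ¬p8 is true.
  9. {¬p7, p5} — ¬p7 is true.
  10. {p2, ¬p5} — p2 is true.
  11. {p2, ¬p1} — p2 is true.
  12. {p4, ¬p6} — p4 is true.
  13. {p4, p7} — p4 is true.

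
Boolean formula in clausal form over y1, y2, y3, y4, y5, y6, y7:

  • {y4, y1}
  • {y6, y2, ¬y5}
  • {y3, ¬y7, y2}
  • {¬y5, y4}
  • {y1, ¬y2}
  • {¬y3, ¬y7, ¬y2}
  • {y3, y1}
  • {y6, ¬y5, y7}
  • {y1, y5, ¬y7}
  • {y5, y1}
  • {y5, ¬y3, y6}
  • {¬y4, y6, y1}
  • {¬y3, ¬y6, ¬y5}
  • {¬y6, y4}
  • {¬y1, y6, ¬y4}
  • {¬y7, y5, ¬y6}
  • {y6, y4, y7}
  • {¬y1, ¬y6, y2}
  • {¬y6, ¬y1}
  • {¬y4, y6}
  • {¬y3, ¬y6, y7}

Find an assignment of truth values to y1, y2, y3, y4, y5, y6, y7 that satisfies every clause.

Try y1 = True.
  then y6 is forced to False.
  then y4 is forced to False.
  then y5 is forced to False.
  then y3 is forced to False.
  then y7 is forced to True.
  then y2 is forced to True.

y1 = True, y2 = True, y3 = False, y4 = False, y5 = False, y6 = False, y7 = True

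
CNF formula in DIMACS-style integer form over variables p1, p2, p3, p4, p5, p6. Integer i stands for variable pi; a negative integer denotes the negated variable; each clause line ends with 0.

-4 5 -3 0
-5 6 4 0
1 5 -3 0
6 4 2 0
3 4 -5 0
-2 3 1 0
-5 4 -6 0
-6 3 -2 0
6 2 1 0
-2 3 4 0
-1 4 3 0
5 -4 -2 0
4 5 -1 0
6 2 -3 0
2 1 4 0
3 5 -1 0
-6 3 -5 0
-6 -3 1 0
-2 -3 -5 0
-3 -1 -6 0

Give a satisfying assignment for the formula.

p1=T, p2=T, p3=F, p4=T, p5=T, p6=F

Check each clause:
  1. (p5 ∨ ¬p4 ∨ ¬p3) — ¬p3 is true.
  2. (p6 ∨ p4 ∨ ¬p5) — p4 is true.
  3. (p1 ∨ p5 ∨ ¬p3) — p1 is true.
  4. (p4 ∨ p2 ∨ p6) — p2 is true.
  5. (p4 ∨ p3 ∨ ¬p5) — p4 is true.
  6. (p3 ∨ ¬p2 ∨ p1) — p1 is true.
  7. (¬p5 ∨ p4 ∨ ¬p6) — ¬p6 is true.
  8. (¬p6 ∨ p3 ∨ ¬p2) — ¬p6 is true.
  9. (p2 ∨ p1 ∨ p6) — p1 is true.
  10. (p3 ∨ p4 ∨ ¬p2) — p4 is true.
  11. (p3 ∨ p4 ∨ ¬p1) — p4 is true.
  12. (p5 ∨ ¬p2 ∨ ¬p4) — p5 is true.
  13. (p5 ∨ p4 ∨ ¬p1) — p4 is true.
  14. (¬p3 ∨ p2 ∨ p6) — p2 is true.
  15. (p4 ∨ p1 ∨ p2) — p1 is true.
  16. (p3 ∨ ¬p1 ∨ p5) — p5 is true.
  17. (¬p6 ∨ p3 ∨ ¬p5) — ¬p6 is true.
  18. (p1 ∨ ¬p6 ∨ ¬p3) — p1 is true.
  19. (¬p2 ∨ ¬p5 ∨ ¬p3) — ¬p3 is true.
  20. (¬p1 ∨ ¬p3 ∨ ¬p6) — ¬p6 is true.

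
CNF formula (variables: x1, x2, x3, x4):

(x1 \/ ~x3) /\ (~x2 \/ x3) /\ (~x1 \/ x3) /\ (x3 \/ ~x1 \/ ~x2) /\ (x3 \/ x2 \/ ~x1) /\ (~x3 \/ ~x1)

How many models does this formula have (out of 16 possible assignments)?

Satisfying assignments:
  x1=0 x2=0 x3=0 x4=0
  x1=0 x2=0 x3=0 x4=1
That's 2 in total.

2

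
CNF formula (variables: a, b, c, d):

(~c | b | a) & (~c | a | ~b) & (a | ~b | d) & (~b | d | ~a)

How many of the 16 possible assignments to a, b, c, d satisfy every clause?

Split on a, then b.
  a=T, b=T: remaining (c,d) ∈ {(F,T); (T,T)} — 2.
  a=T, b=F: remaining (c,d) ∈ {(F,F); (F,T); (T,F); (T,T)} — 4.
  a=F, b=T: remaining (c,d) ∈ {(F,T)} — 1.
  a=F, b=F: remaining (c,d) ∈ {(F,F); (F,T)} — 2.
Total: 2 + 4 + 1 + 2 = 9.

9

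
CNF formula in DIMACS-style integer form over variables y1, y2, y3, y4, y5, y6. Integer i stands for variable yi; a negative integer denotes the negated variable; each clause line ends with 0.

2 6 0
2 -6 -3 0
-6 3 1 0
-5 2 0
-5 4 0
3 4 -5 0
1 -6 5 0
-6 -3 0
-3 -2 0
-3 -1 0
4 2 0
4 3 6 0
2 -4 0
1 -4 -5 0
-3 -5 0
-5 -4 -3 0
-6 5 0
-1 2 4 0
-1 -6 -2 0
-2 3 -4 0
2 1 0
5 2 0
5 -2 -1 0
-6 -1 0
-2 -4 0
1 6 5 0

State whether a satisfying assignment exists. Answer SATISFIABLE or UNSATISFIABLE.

y2 = True:
  propagation gives y3=False, y4=False, y5=False, y6=True; an empty clause results — contradiction.
y2 = False:
  propagation gives y6=True, y3=False, y1=True; an empty clause results — contradiction.
Every branch closes, so no satisfying assignment exists.

UNSATISFIABLE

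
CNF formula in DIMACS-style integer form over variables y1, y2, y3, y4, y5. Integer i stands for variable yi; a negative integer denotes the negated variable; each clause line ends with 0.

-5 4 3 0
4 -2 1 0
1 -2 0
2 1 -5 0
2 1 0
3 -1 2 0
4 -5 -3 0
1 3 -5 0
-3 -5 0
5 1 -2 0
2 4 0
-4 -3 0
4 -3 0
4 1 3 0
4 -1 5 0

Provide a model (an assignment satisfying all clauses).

y1=1, y2=1, y3=0, y4=1, y5=1

Set y1 = True and propagate.
The remaining clauses are satisfied by y2 = True, y3 = False, y4 = True, y5 = True.
Every clause has at least one true literal under this assignment.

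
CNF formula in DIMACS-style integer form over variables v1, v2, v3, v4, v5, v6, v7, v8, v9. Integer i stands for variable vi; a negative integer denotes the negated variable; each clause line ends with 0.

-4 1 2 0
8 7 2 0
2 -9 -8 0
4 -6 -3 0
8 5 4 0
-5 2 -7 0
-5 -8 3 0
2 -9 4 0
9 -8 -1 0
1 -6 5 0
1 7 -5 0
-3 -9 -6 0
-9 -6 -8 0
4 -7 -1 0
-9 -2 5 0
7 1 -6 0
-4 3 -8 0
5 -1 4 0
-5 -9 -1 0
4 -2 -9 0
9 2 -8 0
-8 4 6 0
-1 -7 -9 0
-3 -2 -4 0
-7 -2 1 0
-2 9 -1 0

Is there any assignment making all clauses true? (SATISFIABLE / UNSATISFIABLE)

SATISFIABLE

Set v1 = True and propagate.
Try v2 = False.
The remaining clauses are satisfied by v3 = True, v4 = True, v5 = False, v6 = True, v7 = True, v8 = False, v9 = False.
Every clause has at least one true literal under this assignment.
So v1=True  v2=False  v3=True  v4=True  v5=False  v6=True  v7=True  v8=False  v9=False is a satisfying assignment.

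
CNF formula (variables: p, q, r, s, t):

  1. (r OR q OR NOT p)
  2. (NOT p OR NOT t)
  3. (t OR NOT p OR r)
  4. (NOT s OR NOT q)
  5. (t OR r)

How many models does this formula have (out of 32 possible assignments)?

Case analysis on p and r:
  p=1, r=1: remaining (q,s,t) ∈ {(0,0,0); (0,1,0); (1,0,0)} — 3.
  p=1, r=0: a clause becomes empty — 0.
  p=0, r=1: t free; 3 ways for (q,s) × 2^1 = 6.
  p=0, r=0: remaining (q,s,t) ∈ {(0,0,1); (0,1,1); (1,0,1)} — 3.
Total: 3 + 0 + 6 + 3 = 12.

12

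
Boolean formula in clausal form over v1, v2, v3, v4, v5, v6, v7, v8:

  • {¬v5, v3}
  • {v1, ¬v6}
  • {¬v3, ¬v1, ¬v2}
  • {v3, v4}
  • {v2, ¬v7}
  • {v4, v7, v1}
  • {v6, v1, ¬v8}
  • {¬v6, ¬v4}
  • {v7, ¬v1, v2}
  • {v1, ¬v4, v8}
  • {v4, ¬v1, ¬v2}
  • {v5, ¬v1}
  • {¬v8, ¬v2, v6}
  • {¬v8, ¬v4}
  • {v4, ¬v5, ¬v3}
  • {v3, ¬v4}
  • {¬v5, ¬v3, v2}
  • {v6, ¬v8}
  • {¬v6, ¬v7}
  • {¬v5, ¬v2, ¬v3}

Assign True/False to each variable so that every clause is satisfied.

v1=0, v2=1, v3=1, v4=0, v5=0, v6=0, v7=1, v8=0

Set v1 = False and propagate.
  then v6 is forced to False.
  then v8 is forced to False.
  then v4 is forced to False.
  then v3 is forced to True.
  then v7 is forced to True.
  then v2 is forced to True.
  then v5 is forced to False.
Every clause has at least one true literal under this assignment.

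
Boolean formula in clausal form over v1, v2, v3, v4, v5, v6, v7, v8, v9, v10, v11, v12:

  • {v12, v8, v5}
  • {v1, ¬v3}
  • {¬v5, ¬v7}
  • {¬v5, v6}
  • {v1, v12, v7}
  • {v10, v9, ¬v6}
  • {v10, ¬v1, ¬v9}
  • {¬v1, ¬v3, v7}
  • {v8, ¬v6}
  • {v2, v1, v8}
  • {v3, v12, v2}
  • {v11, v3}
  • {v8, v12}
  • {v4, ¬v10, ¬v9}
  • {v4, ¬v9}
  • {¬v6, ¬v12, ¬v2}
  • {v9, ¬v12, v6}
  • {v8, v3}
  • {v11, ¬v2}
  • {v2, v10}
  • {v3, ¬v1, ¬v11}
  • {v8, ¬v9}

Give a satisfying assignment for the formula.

Pure literal: v4 appears only positively; assign v4 = True.
Pure literal: v8 appears only positively; assign v8 = True.
Try v1 = True.
The remaining clauses are satisfied by v2 = True, v3 = True, v5 = False, v6 = False, v7 = True, v9 = True, v10 = True, v11 = True, v12 = False.

v1=True, v2=True, v3=True, v4=True, v5=False, v6=False, v7=True, v8=True, v9=True, v10=True, v11=True, v12=False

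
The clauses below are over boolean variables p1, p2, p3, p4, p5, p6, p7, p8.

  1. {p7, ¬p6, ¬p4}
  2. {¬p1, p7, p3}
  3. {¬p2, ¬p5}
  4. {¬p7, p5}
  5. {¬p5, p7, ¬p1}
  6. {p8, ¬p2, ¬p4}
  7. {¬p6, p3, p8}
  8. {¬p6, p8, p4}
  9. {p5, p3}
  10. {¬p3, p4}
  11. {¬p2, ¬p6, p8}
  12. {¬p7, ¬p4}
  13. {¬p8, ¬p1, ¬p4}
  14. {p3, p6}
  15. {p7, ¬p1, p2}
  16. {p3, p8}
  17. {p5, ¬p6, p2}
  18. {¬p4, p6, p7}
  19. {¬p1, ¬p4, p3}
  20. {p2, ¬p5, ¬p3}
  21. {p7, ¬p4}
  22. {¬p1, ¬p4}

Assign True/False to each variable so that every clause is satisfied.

p1=0, p2=0, p3=0, p4=0, p5=1, p6=1, p7=0, p8=1

Check each clause:
  1. {¬p4, ¬p6, p7} — ¬p4 is true.
  2. {¬p1, p7, p3} — ¬p1 is true.
  3. {¬p5, ¬p2} — ¬p2 is true.
  4. {¬p7, p5} — ¬p7 is true.
  5. {p7, ¬p5, ¬p1} — ¬p1 is true.
  6. {¬p2, p8, ¬p4} — p8 is true.
  7. {p8, p3, ¬p6} — p8 is true.
  8. {¬p6, p8, p4} — p8 is true.
  9. {p3, p5} — p5 is true.
  10. {¬p3, p4} — ¬p3 is true.
  11. {¬p6, p8, ¬p2} — p8 is true.
  12. {¬p4, ¬p7} — ¬p7 is true.
  13. {¬p4, ¬p8, ¬p1} — ¬p4 is true.
  14. {p3, p6} — p6 is true.
  15. {¬p1, p7, p2} — ¬p1 is true.
  16. {p3, p8} — p8 is true.
  17. {p2, ¬p6, p5} — p5 is true.
  18. {p6, ¬p4, p7} — ¬p4 is true.
  19. {p3, ¬p1, ¬p4} — ¬p4 is true.
  20. {¬p5, p2, ¬p3} — ¬p3 is true.
  21. {¬p4, p7} — ¬p4 is true.
  22. {¬p4, ¬p1} — ¬p4 is true.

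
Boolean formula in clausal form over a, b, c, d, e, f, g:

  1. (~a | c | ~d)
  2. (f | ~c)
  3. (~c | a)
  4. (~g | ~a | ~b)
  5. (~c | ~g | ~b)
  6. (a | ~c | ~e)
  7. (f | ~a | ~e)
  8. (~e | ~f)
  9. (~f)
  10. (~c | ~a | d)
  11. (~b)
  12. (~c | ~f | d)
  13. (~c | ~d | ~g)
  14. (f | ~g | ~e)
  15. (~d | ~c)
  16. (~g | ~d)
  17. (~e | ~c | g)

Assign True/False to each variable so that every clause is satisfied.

(~f) is a unit clause, so f = False.
The clause (~c) is unit: c must be False.
(~b) is a unit clause, so b = False.
a occurs only negated in the remaining clauses — set a = False.
Pure literal: d appears only negated; assign d = False.
Try e = False.
g is now unconstrained; take g = True.
Every clause has at least one true literal under this assignment.

a=F  b=F  c=F  d=F  e=F  f=F  g=T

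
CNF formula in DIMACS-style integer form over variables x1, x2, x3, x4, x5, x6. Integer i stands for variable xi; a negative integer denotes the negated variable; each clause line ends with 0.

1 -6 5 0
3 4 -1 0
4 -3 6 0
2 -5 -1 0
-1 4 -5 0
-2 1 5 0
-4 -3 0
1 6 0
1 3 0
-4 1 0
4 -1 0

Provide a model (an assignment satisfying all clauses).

Set x1 = True and propagate.
  then x4 is forced to True.
  then x3 is forced to False.
Set x2 = True and propagate.
x5, x6 are now unconstrained; take x5 = False, x6 = True.

x1=T, x2=T, x3=F, x4=T, x5=F, x6=T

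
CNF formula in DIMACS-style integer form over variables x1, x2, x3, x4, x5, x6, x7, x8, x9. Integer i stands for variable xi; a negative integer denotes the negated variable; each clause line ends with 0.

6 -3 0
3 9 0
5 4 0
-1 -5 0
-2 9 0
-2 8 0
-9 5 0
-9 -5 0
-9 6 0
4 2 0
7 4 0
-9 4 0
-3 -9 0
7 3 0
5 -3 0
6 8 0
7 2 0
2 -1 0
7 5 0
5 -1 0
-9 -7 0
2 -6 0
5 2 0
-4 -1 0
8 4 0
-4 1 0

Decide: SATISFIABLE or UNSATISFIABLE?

UNSATISFIABLE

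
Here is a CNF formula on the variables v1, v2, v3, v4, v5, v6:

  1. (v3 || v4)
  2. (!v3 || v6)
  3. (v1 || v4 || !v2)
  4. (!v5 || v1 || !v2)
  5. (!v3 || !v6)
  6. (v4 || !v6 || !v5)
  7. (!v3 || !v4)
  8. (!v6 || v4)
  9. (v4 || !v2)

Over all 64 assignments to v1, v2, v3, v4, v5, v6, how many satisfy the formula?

14

Case analysis on v4 and v3:
  v4=T, v3=T: a clause becomes empty — 0.
  v4=T, v3=F: v6 free; 7 ways for (v1,v2,v5) × 2^1 = 14.
  v4=F, v3=T: a clause becomes empty — 0.
  v4=F, v3=F: a clause becomes empty — 0.
Total: 0 + 14 + 0 + 0 = 14.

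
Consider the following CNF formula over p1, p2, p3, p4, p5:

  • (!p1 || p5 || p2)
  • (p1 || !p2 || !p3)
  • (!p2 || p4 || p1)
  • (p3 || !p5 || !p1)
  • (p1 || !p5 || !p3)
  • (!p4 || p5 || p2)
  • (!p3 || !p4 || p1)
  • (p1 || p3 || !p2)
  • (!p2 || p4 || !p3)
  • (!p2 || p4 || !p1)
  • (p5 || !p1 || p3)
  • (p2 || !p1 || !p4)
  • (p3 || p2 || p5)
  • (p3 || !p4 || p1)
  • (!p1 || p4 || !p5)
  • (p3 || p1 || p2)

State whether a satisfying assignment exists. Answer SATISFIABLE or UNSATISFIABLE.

Try p1 = True.
Try p2 = True.
  then p4 is forced to True.
Branch on p3: take p3 = True.
p5 is now unconstrained; take p5 = False.
So p1=1, p2=1, p3=1, p4=1, p5=0 is a satisfying assignment.

SATISFIABLE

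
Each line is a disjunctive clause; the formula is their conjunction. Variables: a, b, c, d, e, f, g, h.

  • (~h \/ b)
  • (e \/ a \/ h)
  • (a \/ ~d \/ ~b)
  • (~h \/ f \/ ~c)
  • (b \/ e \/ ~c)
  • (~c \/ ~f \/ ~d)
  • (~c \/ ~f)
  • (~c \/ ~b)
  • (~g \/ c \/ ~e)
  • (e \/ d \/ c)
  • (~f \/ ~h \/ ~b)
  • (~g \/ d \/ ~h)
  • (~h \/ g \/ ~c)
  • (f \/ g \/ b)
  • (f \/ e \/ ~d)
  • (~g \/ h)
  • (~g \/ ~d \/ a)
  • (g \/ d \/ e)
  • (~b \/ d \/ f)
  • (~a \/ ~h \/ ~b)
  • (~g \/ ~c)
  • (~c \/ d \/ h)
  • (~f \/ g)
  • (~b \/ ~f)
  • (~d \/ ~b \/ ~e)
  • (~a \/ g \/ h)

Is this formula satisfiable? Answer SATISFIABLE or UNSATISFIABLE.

UNSATISFIABLE

b = True:
  propagation gives c=False, f=False, d=True, a=True; an empty clause results — contradiction.
b = False:
  propagation gives h=False, g=False, f=True; an empty clause results — contradiction.
Every branch closes, so no satisfying assignment exists.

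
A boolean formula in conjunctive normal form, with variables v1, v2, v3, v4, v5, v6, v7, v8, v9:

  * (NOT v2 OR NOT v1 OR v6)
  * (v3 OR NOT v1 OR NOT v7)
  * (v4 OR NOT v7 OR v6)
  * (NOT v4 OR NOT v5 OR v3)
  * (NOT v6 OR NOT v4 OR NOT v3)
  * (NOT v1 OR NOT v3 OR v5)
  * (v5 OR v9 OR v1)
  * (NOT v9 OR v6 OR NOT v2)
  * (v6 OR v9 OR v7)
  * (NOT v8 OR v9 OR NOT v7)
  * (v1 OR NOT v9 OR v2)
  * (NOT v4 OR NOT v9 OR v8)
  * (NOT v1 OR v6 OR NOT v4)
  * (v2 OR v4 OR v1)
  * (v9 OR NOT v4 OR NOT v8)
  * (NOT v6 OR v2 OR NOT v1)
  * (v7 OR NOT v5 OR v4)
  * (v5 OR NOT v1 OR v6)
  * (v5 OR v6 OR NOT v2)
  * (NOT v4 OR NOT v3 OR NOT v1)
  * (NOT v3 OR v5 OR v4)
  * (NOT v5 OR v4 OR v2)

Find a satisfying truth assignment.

v1=0, v2=1, v3=1, v4=0, v5=1, v6=1, v7=1, v8=0, v9=0

Try v1 = False.
Try v2 = True.
Branch on v3: take v3 = True.
For the remaining variables, v4 = False, v5 = True, v6 = True, v7 = True, v8 = False, v9 = False works.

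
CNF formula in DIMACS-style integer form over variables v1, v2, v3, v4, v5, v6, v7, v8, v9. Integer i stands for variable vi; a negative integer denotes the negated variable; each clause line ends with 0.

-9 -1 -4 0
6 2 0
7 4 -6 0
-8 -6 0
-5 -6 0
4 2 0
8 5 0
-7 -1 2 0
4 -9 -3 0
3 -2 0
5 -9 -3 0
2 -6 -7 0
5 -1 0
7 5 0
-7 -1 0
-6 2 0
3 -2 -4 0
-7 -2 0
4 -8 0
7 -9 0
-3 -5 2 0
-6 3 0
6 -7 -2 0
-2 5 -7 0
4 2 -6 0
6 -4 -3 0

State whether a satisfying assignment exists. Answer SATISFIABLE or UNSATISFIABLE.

v1 occurs only negated in the remaining clauses — set v1 = False.
Pure literal: v9 appears only negated; assign v9 = False.
Set v2 = True and propagate.
  then v3 is forced to True.
  then v7 is forced to False.
  then v5 is forced to True.
  then v6 is forced to False.
  then v4 is forced to False.
  then v8 is forced to False.
Every clause has at least one true literal under this assignment.
So v1=0, v2=1, v3=1, v4=0, v5=1, v6=0, v7=0, v8=0, v9=0 is a satisfying assignment.

SATISFIABLE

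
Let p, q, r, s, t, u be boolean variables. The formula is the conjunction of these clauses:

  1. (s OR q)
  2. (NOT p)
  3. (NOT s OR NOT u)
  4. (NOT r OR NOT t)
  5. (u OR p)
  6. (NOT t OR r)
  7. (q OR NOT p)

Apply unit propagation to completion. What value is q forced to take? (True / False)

Unit clause (NOT p) sets p = False.
In (p OR u), p is now false; u must hold, so u = True.
From (NOT s OR NOT u) and u = True: s = False.
In (q OR s), s is now false; q must hold, so q = True.

True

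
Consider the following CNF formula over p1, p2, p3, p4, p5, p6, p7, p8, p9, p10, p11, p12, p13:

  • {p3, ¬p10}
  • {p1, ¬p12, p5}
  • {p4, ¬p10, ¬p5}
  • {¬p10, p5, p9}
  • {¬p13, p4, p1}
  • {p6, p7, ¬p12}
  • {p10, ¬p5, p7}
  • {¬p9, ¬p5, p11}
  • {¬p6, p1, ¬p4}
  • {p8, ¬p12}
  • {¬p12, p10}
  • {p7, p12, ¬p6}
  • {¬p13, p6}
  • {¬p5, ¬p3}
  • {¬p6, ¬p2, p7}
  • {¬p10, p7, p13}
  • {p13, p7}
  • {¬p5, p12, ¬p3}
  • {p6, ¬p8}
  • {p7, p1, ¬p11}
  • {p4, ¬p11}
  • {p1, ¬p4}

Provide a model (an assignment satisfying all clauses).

p1 = T, p2 = F, p3 = T, p4 = T, p5 = F, p6 = F, p7 = T, p8 = F, p9 = T, p10 = T, p11 = F, p12 = F, p13 = F

Pure literal: p1 appears only positively; assign p1 = True.
Pure literal: p2 appears only negated; assign p2 = False.
Try p3 = True.
  then p5 is forced to False.
For the remaining variables, p4 = True, p6 = False, p7 = True, p8 = False, p9 = True, p10 = True, p11 = False, p12 = False, p13 = False works.
Every clause has at least one true literal under this assignment.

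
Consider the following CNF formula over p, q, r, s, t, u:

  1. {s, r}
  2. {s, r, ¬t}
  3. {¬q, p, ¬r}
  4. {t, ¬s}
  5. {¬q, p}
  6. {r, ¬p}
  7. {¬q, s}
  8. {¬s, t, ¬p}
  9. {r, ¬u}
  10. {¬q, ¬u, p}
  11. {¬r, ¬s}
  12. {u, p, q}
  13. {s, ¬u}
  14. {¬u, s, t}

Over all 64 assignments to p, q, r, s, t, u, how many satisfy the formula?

Satisfying assignments:
  p=1 q=0 r=1 s=0 t=0 u=0
  p=1 q=0 r=1 s=0 t=1 u=0
That's 2 in total.

2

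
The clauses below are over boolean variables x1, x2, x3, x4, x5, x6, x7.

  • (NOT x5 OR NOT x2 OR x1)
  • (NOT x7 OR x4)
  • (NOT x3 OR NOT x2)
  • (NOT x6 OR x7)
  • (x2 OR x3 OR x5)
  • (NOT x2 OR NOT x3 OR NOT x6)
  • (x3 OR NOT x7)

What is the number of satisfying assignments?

Split on x2, then x3.
  x2=1, x3=1: a clause becomes empty — 0.
  x2=1, x3=0: x4 free; 3 ways for (x1,x5,x6,x7) × 2^1 = 6.
  x2=0, x3=1: x1, x5 free; 4 ways for (x4,x6,x7) × 2^2 = 16.
  x2=0, x3=0: remaining (x1,x4,x5,x6,x7) ∈ {(0,0,1,0,0); (0,1,1,0,0); (1,0,1,0,0); (1,1,1,0,0)} — 4.
Total: 0 + 6 + 16 + 4 = 26.

26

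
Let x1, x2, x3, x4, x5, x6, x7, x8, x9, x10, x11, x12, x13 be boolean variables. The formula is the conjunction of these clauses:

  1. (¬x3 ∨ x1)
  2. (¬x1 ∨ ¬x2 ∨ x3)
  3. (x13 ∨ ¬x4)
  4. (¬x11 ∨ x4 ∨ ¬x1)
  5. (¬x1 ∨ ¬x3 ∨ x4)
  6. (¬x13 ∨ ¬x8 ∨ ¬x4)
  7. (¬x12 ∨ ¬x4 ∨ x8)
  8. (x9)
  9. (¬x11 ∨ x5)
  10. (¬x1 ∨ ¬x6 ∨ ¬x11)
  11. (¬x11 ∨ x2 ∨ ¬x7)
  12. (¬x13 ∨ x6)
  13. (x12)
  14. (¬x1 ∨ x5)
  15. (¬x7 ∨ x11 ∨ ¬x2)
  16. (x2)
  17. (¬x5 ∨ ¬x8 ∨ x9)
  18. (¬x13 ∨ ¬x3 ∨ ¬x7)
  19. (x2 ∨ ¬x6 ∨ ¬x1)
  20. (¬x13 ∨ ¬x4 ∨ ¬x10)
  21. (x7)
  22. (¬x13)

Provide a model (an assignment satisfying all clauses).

x1=False  x2=True  x3=False  x4=False  x5=True  x6=False  x7=True  x8=True  x9=True  x10=True  x11=True  x12=True  x13=False

Check each clause:
  1. (¬x3 ∨ x1) — ¬x3 is true.
  2. (x3 ∨ ¬x2 ∨ ¬x1) — ¬x1 is true.
  3. (¬x4 ∨ x13) — ¬x4 is true.
  4. (x4 ∨ ¬x11 ∨ ¬x1) — ¬x1 is true.
  5. (¬x1 ∨ ¬x3 ∨ x4) — ¬x3 is true.
  6. (¬x4 ∨ ¬x13 ∨ ¬x8) — ¬x13 is true.
  7. (x8 ∨ ¬x12 ∨ ¬x4) — x8 is true.
  8. (x9) — x9 is true.
  9. (¬x11 ∨ x5) — x5 is true.
  10. (¬x11 ∨ ¬x1 ∨ ¬x6) — ¬x6 is true.
  11. (¬x11 ∨ ¬x7 ∨ x2) — x2 is true.
  12. (x6 ∨ ¬x13) — ¬x13 is true.
  13. (x12) — x12 is true.
  14. (¬x1 ∨ x5) — x5 is true.
  15. (¬x2 ∨ x11 ∨ ¬x7) — x11 is true.
  16. (x2) — x2 is true.
  17. (¬x5 ∨ ¬x8 ∨ x9) — x9 is true.
  18. (¬x3 ∨ ¬x7 ∨ ¬x13) — ¬x13 is true.
  19. (¬x6 ∨ x2 ∨ ¬x1) — x2 is true.
  20. (¬x13 ∨ ¬x4 ∨ ¬x10) — ¬x13 is true.
  21. (x7) — x7 is true.
  22. (¬x13) — ¬x13 is true.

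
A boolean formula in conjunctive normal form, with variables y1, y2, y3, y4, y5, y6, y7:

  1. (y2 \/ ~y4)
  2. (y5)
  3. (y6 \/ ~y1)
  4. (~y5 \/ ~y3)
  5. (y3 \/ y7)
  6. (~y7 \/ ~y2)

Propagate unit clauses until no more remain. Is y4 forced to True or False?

(y5) stands alone — y5 = True.
From (~y3 \/ ~y5) and y5 = True: y3 = False.
In (y3 \/ y7), y3 is now false; y7 must hold, so y7 = True.
From (~y2 \/ ~y7) and y7 = True: y2 = False.
(y2 \/ ~y4): since y2 = False, the clause reduces to (~y4). y4 = False.

False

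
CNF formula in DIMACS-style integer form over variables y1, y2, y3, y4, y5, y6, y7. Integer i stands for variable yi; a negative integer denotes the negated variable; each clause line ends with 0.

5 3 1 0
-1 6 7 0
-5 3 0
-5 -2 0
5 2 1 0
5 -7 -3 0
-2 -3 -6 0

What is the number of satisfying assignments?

30

Case analysis on y5 and y3:
  y5=T, y3=T: y4 free; 7 ways for (y1,y2,y6,y7) × 2^1 = 14.
  y5=T, y3=F: a clause becomes empty — 0.
  y5=F, y3=T: remaining (y1,y2,y4,y6,y7) ∈ {(F,T,F,F,F); (F,T,T,F,F); (T,F,F,T,F); (T,F,T,T,F)} — 4.
  y5=F, y3=F: y2, y4 free; 3 ways for (y1,y6,y7) × 2^2 = 12.
Total: 14 + 0 + 4 + 12 = 30.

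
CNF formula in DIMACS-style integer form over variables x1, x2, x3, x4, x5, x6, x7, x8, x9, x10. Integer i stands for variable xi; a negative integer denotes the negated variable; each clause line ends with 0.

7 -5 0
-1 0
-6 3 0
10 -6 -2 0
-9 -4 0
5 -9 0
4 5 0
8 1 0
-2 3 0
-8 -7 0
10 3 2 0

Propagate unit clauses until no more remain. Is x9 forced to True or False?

Unit clause (NOT x1) sets x1 = False.
In (x8 OR x1), x1 is now false; x8 must hold, so x8 = True.
In (NOT x8 OR NOT x7), NOT x8 is now false; NOT x7 must hold, so x7 = False.
(x7 OR NOT x5) with x7 = False leaves only NOT x5, so x5 = False.
From (NOT x9 OR x5) and x5 = False: x9 = False.

False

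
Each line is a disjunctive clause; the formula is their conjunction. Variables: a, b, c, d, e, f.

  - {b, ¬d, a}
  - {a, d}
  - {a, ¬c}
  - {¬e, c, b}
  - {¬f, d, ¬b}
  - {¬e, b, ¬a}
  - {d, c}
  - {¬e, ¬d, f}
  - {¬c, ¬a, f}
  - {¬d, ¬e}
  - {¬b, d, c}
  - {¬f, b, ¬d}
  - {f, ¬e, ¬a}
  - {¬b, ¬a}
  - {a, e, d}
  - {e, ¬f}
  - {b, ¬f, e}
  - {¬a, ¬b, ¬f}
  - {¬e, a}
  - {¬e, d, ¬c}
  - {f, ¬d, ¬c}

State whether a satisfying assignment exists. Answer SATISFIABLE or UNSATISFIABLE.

Set a = False and propagate.
  then d is forced to True.
  then b is forced to True.
  then c is forced to False.
  then e is forced to False.
  then f is forced to False.
Every clause has at least one true literal under this assignment.
So a=F, b=T, c=F, d=T, e=F, f=F is a satisfying assignment.

SATISFIABLE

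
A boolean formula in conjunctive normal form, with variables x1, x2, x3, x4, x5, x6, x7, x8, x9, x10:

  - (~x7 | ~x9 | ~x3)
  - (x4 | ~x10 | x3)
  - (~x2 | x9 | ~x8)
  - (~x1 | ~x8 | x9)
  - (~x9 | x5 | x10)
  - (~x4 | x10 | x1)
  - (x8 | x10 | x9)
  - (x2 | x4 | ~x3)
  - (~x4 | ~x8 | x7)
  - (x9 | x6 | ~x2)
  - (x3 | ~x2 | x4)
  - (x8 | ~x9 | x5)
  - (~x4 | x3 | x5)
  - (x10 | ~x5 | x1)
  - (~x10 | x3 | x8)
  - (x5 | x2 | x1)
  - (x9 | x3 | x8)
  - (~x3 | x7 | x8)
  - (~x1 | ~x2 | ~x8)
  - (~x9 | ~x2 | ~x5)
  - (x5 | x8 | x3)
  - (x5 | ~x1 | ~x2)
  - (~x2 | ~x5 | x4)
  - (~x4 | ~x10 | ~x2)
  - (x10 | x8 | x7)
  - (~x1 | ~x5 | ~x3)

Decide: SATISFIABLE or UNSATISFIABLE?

SATISFIABLE

x6 occurs only positively in the remaining clauses — set x6 = True.
Branch on x1: take x1 = False.
The remaining clauses are satisfied by x2 = False, x3 = True, x4 = True, x5 = True, x7 = True, x8 = False, x9 = False, x10 = True.
Every clause has at least one true literal under this assignment.
So x1 = F, x2 = F, x3 = T, x4 = T, x5 = T, x6 = T, x7 = T, x8 = F, x9 = F, x10 = T is a satisfying assignment.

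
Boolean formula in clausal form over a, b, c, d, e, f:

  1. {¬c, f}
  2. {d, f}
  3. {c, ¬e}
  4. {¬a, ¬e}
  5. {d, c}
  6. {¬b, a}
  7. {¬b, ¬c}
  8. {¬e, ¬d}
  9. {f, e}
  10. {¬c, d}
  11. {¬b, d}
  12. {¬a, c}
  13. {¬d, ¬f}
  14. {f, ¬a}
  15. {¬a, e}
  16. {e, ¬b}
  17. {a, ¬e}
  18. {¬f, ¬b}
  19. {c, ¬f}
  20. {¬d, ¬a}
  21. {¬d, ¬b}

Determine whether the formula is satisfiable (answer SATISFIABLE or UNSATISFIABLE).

d = True:
  propagation gives e=False, f=True; an empty clause results — contradiction.
d = False:
  propagation gives f=True, c=True; an empty clause results — contradiction.
Every branch closes, so no satisfying assignment exists.

UNSATISFIABLE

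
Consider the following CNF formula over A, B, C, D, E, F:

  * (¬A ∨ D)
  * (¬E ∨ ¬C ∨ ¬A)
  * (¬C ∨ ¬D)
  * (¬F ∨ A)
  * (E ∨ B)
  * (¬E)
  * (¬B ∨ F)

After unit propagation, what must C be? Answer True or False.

Unit clause (¬E) sets E = False.
From (E ∨ B) and E = False: B = True.
In (F ∨ ¬B), ¬B is now false; F must hold, so F = True.
(¬F ∨ A) with F = True leaves only A, so A = True.
(D ∨ ¬A) with A = True leaves only D, so D = True.
(¬D ∨ ¬C): since D = True, the clause reduces to (¬C). C = False.

False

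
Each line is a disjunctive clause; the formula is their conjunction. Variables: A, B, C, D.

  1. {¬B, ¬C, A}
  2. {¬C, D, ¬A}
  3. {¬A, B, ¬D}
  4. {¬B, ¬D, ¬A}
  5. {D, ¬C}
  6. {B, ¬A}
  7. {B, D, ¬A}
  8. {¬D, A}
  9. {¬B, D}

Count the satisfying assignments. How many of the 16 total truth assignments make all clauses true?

1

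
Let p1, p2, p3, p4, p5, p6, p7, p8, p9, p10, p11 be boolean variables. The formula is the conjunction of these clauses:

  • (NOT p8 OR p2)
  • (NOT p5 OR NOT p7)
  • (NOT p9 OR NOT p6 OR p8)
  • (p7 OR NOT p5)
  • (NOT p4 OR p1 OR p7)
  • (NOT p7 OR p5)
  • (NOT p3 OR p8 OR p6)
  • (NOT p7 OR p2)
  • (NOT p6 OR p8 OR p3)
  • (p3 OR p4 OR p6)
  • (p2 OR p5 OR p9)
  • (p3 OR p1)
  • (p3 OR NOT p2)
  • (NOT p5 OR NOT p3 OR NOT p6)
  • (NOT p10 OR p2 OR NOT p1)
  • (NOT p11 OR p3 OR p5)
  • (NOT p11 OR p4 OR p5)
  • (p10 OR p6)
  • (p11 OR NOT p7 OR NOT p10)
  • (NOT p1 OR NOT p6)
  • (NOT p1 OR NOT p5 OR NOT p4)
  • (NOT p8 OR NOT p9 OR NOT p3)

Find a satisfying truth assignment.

Set p1 = False and propagate.
  then p3 is forced to True.
The remaining clauses are satisfied by p2 = True, p4 = False, p5 = False, p6 = True, p7 = False, p8 = False, p9 = False, p10 = True, p11 = False.

p1=F  p2=T  p3=T  p4=F  p5=F  p6=T  p7=F  p8=F  p9=F  p10=T  p11=F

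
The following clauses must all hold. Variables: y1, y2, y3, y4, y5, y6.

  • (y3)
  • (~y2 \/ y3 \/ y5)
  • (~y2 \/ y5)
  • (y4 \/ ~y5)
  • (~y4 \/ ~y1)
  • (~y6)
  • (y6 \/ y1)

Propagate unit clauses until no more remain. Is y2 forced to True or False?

(y3) stands alone — y3 = True.
(~y6) is a unit clause: y6 = False.
(y1 \/ y6) with y6 = False leaves only y1, so y1 = True.
In (~y1 \/ ~y4), ~y1 is now false; ~y4 must hold, so y4 = False.
From (y4 \/ ~y5) and y4 = False: y5 = False.
(~y2 \/ y5) with y5 = False leaves only ~y2, so y2 = False.

False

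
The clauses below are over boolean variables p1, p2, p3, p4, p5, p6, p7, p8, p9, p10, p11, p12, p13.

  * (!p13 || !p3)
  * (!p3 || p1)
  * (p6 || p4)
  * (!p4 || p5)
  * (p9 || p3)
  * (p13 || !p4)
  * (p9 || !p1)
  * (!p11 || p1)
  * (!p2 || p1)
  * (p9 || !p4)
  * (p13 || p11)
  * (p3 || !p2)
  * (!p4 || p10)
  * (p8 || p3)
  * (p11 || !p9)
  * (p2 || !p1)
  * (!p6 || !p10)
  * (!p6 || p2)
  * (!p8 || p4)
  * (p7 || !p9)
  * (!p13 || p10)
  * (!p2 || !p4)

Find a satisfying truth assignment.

p1 = T, p2 = T, p3 = T, p4 = F, p5 = T, p6 = T, p7 = T, p8 = F, p9 = T, p10 = F, p11 = T, p12 = F, p13 = F

p5 occurs only positively in the remaining clauses — set p5 = True.
p7 occurs only positively in the remaining clauses — set p7 = True.
Try p1 = True.
  then p9 is forced to True.
  then p11 is forced to True.
  then p2 is forced to True.
  then p3 is forced to True.
  then p13 is forced to False.
  then p4 is forced to False.
  then p6 is forced to True.
  then p10 is forced to False.
  then p8 is forced to False.
p12 is now unconstrained; take p12 = False.
Every clause has at least one true literal under this assignment.
Check each clause:
  1. (!p13 || !p3) — !p13 is true.
  2. (p1 || !p3) — p1 is true.
  3. (p6 || p4) — p6 is true.
  4. (!p4 || p5) — !p4 is true.
  5. (p9 || p3) — p9 is true.
  6. (p13 || !p4) — !p4 is true.
  7. (p9 || !p1) — p9 is true.
  8. (p1 || !p11) — p1 is true.
  9. (p1 || !p2) — p1 is true.
  10. (p9 || !p4) — p9 is true.
  11. (p11 || p13) — p11 is true.
  12. (!p2 || p3) — p3 is true.
  13. (!p4 || p10) — !p4 is true.
  14. (p8 || p3) — p3 is true.
  15. (!p9 || p11) — p11 is true.
  16. (p2 || !p1) — p2 is true.
  17. (!p6 || !p10) — !p10 is true.
  18. (p2 || !p6) — p2 is true.
  19. (p4 || !p8) — !p8 is true.
  20. (!p9 || p7) — p7 is true.
  21. (!p13 || p10) — !p13 is true.
  22. (!p4 || !p2) — !p4 is true.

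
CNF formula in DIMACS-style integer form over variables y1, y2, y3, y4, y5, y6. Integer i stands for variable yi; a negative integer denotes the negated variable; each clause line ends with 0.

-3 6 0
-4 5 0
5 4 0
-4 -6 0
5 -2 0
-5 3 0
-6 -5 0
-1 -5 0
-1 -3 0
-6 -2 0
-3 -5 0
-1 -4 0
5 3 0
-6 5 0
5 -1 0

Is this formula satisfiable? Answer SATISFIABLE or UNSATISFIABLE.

UNSATISFIABLE

y5 = True:
  propagation gives y3=True; an empty clause results — contradiction.
y5 = False:
  propagation gives y4=False; an empty clause results — contradiction.
Every branch closes, so no satisfying assignment exists.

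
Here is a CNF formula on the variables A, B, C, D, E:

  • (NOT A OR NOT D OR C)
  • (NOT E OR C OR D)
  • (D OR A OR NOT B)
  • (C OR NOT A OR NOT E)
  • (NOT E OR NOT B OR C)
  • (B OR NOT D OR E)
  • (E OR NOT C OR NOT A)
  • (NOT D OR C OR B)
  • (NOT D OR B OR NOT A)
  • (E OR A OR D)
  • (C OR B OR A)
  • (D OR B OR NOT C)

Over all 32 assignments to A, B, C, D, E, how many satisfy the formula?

Case analysis on C and D:
  C=T, D=T: remaining (A,B,E) ∈ {(F,F,T); (F,T,F); (F,T,T); (T,T,T)} — 4.
  C=T, D=F: remaining (A,B,E) ∈ {(T,T,T)} — 1.
  C=F, D=T: remaining (A,B,E) ∈ {(F,T,F)} — 1.
  C=F, D=F: remaining (A,B,E) ∈ {(T,F,F); (T,T,F)} — 2.
Total: 4 + 1 + 1 + 2 = 8.

8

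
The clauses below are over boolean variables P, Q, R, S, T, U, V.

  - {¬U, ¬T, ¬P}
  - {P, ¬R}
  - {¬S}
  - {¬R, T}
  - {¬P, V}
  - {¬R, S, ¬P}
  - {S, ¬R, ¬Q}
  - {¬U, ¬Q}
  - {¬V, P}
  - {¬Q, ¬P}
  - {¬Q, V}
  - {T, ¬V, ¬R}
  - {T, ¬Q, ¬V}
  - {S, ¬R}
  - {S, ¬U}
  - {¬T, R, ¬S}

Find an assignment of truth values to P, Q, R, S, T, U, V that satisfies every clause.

P=False, Q=False, R=False, S=False, T=False, U=False, V=False

(¬S) is a unit clause, so S = False.
Unit propagation: (¬R) forces R = False.
(¬U) is a unit clause, so U = False.
Pure literal: Q appears only negated; assign Q = False.
Try P = False.
  then V is forced to False.
T is now unconstrained; take T = False.
Every clause has at least one true literal under this assignment.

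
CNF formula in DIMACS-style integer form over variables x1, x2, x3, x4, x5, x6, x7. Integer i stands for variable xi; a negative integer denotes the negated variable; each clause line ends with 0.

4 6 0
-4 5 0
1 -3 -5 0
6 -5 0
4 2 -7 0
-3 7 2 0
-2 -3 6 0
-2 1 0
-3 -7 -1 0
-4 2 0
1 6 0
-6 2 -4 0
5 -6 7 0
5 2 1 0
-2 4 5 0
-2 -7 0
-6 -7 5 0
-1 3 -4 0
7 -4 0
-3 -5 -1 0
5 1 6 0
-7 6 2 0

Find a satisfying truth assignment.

x1 = True, x2 = False, x3 = False, x4 = False, x5 = True, x6 = True, x7 = False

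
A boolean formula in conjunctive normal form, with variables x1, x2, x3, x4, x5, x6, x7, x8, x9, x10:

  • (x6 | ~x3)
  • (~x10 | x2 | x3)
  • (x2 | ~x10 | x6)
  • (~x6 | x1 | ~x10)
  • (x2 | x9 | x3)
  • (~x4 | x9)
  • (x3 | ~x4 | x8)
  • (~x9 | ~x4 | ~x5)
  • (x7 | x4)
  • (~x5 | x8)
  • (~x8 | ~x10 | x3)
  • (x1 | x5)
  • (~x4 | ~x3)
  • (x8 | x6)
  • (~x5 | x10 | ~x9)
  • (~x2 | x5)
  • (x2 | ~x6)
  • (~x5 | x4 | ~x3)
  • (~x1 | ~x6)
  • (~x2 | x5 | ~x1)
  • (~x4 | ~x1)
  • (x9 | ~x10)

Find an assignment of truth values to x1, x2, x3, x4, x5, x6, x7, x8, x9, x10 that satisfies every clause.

x1=T  x2=F  x3=F  x4=F  x5=F  x6=F  x7=T  x8=T  x9=T  x10=F

Check each clause:
  1. (x6 | ~x3) — ~x3 is true.
  2. (x2 | ~x10 | x3) — ~x10 is true.
  3. (x2 | ~x10 | x6) — ~x10 is true.
  4. (~x6 | ~x10 | x1) — x1 is true.
  5. (x3 | x2 | x9) — x9 is true.
  6. (x9 | ~x4) — x9 is true.
  7. (~x4 | x8 | x3) — x8 is true.
  8. (~x4 | ~x9 | ~x5) — ~x5 is true.
  9. (x4 | x7) — x7 is true.
  10. (~x5 | x8) — x8 is true.
  11. (x3 | ~x8 | ~x10) — ~x10 is true.
  12. (x5 | x1) — x1 is true.
  13. (~x4 | ~x3) — ~x4 is true.
  14. (x8 | x6) — x8 is true.
  15. (x10 | ~x5 | ~x9) — ~x5 is true.
  16. (~x2 | x5) — ~x2 is true.
  17. (~x6 | x2) — ~x6 is true.
  18. (~x3 | x4 | ~x5) — ~x5 is true.
  19. (~x1 | ~x6) — ~x6 is true.
  20. (~x1 | ~x2 | x5) — ~x2 is true.
  21. (~x1 | ~x4) — ~x4 is true.
  22. (x9 | ~x10) — x9 is true.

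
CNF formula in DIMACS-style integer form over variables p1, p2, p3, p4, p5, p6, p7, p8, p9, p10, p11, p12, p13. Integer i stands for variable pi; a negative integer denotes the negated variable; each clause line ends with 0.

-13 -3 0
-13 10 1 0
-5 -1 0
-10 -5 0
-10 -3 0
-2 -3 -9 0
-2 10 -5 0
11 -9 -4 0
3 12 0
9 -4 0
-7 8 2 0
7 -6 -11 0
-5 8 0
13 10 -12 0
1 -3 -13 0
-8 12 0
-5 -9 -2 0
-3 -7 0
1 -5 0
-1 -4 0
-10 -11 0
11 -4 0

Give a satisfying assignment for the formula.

p1=0, p2=0, p3=0, p4=0, p5=0, p6=1, p7=1, p8=1, p9=1, p10=1, p11=0, p12=1, p13=0

Check each clause:
  1. {¬p13, ¬p3} — ¬p13 is true.
  2. {p10, ¬p13, p1} — p10 is true.
  3. {¬p1, ¬p5} — ¬p5 is true.
  4. {¬p10, ¬p5} — ¬p5 is true.
  5. {¬p10, ¬p3} — ¬p3 is true.
  6. {¬p2, ¬p3, ¬p9} — ¬p3 is true.
  7. {¬p5, ¬p2, p10} — p10 is true.
  8. {¬p9, p11, ¬p4} — ¬p4 is true.
  9. {p3, p12} — p12 is true.
  10. {p9, ¬p4} — p9 is true.
  11. {¬p7, p8, p2} — p8 is true.
  12. {¬p6, ¬p11, p7} — ¬p11 is true.
  13. {¬p5, p8} — p8 is true.
  14. {¬p12, p10, p13} — p10 is true.
  15. {p1, ¬p3, ¬p13} — ¬p13 is true.
  16. {p12, ¬p8} — p12 is true.
  17. {¬p9, ¬p5, ¬p2} — ¬p5 is true.
  18. {¬p3, ¬p7} — ¬p3 is true.
  19. {p1, ¬p5} — ¬p5 is true.
  20. {¬p4, ¬p1} — ¬p4 is true.
  21. {¬p11, ¬p10} — ¬p11 is true.
  22. {¬p4, p11} — ¬p4 is true.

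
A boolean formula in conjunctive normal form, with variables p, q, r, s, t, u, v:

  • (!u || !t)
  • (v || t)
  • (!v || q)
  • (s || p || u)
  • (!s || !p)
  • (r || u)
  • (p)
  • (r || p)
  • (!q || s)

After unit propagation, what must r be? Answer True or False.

True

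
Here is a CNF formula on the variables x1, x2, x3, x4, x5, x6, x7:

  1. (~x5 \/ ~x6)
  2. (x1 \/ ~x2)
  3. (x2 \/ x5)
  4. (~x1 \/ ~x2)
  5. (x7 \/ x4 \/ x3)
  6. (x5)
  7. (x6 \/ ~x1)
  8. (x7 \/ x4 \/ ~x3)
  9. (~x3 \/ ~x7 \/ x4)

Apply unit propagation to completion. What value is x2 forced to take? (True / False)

False

(x5) stands alone — x5 = True.
From (~x5 \/ ~x6) and x5 = True: x6 = False.
(~x1 \/ x6) with x6 = False leaves only ~x1, so x1 = False.
In (x1 \/ ~x2), x1 is now false; ~x2 must hold, so x2 = False.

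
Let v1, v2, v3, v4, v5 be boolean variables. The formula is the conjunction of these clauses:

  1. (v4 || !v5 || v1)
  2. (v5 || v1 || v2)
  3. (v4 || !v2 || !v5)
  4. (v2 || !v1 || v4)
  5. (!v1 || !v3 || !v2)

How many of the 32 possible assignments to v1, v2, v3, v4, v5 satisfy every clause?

Case analysis on v1 and v2:
  v1=T, v2=T: remaining (v3,v4,v5) ∈ {(F,F,F); (F,T,F); (F,T,T)} — 3.
  v1=T, v2=F: remaining (v3,v4,v5) ∈ {(F,T,F); (F,T,T); (T,T,F); (T,T,T)} — 4.
  v1=F, v2=T: v3 free; 3 ways for (v4,v5) × 2^1 = 6.
  v1=F, v2=F: remaining (v3,v4,v5) ∈ {(F,T,T); (T,T,T)} — 2.
Total: 3 + 4 + 6 + 2 = 15.

15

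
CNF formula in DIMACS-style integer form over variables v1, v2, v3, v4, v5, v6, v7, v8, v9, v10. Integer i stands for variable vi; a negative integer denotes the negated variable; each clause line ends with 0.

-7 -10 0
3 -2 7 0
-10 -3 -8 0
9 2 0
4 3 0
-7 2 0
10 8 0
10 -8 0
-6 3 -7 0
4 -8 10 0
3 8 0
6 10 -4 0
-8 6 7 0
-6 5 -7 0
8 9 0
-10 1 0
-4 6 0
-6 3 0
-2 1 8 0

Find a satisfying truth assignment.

v1=T, v2=T, v3=T, v4=F, v5=T, v6=T, v7=F, v8=F, v9=T, v10=T

v1 occurs only positively in the remaining clauses — set v1 = True.
Pure literal: v5 appears only positively; assign v5 = True.
Try v2 = True.
The remaining clauses are satisfied by v3 = True, v4 = False, v6 = True, v7 = False, v8 = False, v9 = True, v10 = True.
Every clause has at least one true literal under this assignment.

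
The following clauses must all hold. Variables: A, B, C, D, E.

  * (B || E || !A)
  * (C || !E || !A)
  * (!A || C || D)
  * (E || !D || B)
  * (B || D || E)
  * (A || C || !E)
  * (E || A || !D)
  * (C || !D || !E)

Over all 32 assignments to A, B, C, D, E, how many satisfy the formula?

13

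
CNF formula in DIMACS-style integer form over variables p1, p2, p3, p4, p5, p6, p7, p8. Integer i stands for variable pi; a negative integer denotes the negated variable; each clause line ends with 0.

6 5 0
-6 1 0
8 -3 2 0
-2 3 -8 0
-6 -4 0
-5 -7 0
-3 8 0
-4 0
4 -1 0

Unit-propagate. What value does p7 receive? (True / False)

False

(~p4) stands alone — p4 = False.
In (p4 \/ ~p1), p4 is now false; ~p1 must hold, so p1 = False.
From (~p6 \/ p1) and p1 = False: p6 = False.
From (p5 \/ p6) and p6 = False: p5 = True.
(~p7 \/ ~p5) with p5 = True leaves only ~p7, so p7 = False.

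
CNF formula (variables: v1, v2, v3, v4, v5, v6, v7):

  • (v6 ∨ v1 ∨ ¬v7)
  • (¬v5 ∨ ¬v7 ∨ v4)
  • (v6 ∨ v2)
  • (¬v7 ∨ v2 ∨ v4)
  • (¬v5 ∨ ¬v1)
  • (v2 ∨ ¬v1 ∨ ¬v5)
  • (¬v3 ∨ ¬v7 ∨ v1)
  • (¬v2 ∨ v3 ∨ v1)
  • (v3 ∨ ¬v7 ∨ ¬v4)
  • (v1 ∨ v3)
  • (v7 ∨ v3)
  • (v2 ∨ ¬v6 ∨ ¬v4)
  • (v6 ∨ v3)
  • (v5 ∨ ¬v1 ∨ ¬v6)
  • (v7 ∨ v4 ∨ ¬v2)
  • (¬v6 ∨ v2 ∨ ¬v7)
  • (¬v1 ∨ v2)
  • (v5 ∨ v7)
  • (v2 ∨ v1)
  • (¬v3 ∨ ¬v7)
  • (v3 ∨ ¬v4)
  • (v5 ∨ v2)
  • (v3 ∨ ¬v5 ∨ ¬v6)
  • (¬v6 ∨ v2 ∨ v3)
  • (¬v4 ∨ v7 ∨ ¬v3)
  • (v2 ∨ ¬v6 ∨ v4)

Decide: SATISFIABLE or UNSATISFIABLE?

UNSATISFIABLE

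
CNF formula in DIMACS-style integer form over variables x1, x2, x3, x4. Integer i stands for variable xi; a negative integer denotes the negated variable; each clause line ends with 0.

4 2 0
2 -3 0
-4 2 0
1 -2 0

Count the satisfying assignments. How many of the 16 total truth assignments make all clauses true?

4

Satisfying assignments:
  x1=1 x2=1 x3=0 x4=0
  x1=1 x2=1 x3=0 x4=1
  x1=1 x2=1 x3=1 x4=0
  x1=1 x2=1 x3=1 x4=1
That's 4 in total.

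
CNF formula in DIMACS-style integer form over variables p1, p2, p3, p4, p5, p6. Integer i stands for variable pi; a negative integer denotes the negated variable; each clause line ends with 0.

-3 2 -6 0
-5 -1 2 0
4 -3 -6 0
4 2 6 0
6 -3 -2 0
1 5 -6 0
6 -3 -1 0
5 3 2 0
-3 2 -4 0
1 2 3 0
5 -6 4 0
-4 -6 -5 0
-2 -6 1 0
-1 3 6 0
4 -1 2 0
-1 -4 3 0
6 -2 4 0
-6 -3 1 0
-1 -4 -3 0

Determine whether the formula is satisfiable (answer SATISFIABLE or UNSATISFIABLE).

SATISFIABLE

Branch on p1: take p1 = True.
Branch on p2: take p2 = True.
Set p3 = False and propagate.
  then p6 is forced to True.
  then p4 is forced to False.
  then p5 is forced to True.
So p1=T, p2=T, p3=F, p4=F, p5=T, p6=T is a satisfying assignment.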